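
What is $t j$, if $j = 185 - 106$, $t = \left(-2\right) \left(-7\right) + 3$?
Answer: $1343$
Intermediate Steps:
$t = 17$ ($t = 14 + 3 = 17$)
$j = 79$ ($j = 185 - 106 = 79$)
$t j = 17 \cdot 79 = 1343$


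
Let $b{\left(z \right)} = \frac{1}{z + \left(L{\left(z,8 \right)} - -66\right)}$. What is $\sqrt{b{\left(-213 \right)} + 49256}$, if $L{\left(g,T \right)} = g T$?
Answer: $\frac{\sqrt{168760954605}}{1851} \approx 221.94$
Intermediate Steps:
$L{\left(g,T \right)} = T g$
$b{\left(z \right)} = \frac{1}{66 + 9 z}$ ($b{\left(z \right)} = \frac{1}{z + \left(8 z - -66\right)} = \frac{1}{z + \left(8 z + 66\right)} = \frac{1}{z + \left(66 + 8 z\right)} = \frac{1}{66 + 9 z}$)
$\sqrt{b{\left(-213 \right)} + 49256} = \sqrt{\frac{1}{3 \left(22 + 3 \left(-213\right)\right)} + 49256} = \sqrt{\frac{1}{3 \left(22 - 639\right)} + 49256} = \sqrt{\frac{1}{3 \left(-617\right)} + 49256} = \sqrt{\frac{1}{3} \left(- \frac{1}{617}\right) + 49256} = \sqrt{- \frac{1}{1851} + 49256} = \sqrt{\frac{91172855}{1851}} = \frac{\sqrt{168760954605}}{1851}$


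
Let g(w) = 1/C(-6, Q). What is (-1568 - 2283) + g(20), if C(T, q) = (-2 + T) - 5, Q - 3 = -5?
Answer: -50064/13 ≈ -3851.1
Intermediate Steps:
Q = -2 (Q = 3 - 5 = -2)
C(T, q) = -7 + T
g(w) = -1/13 (g(w) = 1/(-7 - 6) = 1/(-13) = -1/13)
(-1568 - 2283) + g(20) = (-1568 - 2283) - 1/13 = -3851 - 1/13 = -50064/13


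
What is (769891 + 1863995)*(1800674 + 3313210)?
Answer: 13469387473224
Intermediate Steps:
(769891 + 1863995)*(1800674 + 3313210) = 2633886*5113884 = 13469387473224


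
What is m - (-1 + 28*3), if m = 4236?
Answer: 4153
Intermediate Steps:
m - (-1 + 28*3) = 4236 - (-1 + 28*3) = 4236 - (-1 + 84) = 4236 - 1*83 = 4236 - 83 = 4153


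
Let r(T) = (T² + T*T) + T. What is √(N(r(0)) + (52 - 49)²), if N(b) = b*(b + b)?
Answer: 3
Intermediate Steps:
r(T) = T + 2*T² (r(T) = (T² + T²) + T = 2*T² + T = T + 2*T²)
N(b) = 2*b² (N(b) = b*(2*b) = 2*b²)
√(N(r(0)) + (52 - 49)²) = √(2*(0*(1 + 2*0))² + (52 - 49)²) = √(2*(0*(1 + 0))² + 3²) = √(2*(0*1)² + 9) = √(2*0² + 9) = √(2*0 + 9) = √(0 + 9) = √9 = 3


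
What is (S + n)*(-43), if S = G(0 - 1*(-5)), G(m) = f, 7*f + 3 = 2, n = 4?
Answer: -1161/7 ≈ -165.86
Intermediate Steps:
f = -1/7 (f = -3/7 + (1/7)*2 = -3/7 + 2/7 = -1/7 ≈ -0.14286)
G(m) = -1/7
S = -1/7 ≈ -0.14286
(S + n)*(-43) = (-1/7 + 4)*(-43) = (27/7)*(-43) = -1161/7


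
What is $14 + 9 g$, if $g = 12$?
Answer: $122$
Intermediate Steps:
$14 + 9 g = 14 + 9 \cdot 12 = 14 + 108 = 122$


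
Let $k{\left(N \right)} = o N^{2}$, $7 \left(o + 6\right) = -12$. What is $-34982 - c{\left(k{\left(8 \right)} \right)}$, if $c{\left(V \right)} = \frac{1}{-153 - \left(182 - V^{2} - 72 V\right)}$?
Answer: $- \frac{356316052503}{10185697} \approx -34982.0$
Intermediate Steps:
$o = - \frac{54}{7}$ ($o = -6 + \frac{1}{7} \left(-12\right) = -6 - \frac{12}{7} = - \frac{54}{7} \approx -7.7143$)
$k{\left(N \right)} = - \frac{54 N^{2}}{7}$
$c{\left(V \right)} = \frac{1}{-335 + V^{2} + 72 V}$ ($c{\left(V \right)} = \frac{1}{-153 + \left(-182 + V^{2} + 72 V\right)} = \frac{1}{-335 + V^{2} + 72 V}$)
$-34982 - c{\left(k{\left(8 \right)} \right)} = -34982 - \frac{1}{-335 + \left(- \frac{54 \cdot 8^{2}}{7}\right)^{2} + 72 \left(- \frac{54 \cdot 8^{2}}{7}\right)} = -34982 - \frac{1}{-335 + \left(\left(- \frac{54}{7}\right) 64\right)^{2} + 72 \left(\left(- \frac{54}{7}\right) 64\right)} = -34982 - \frac{1}{-335 + \left(- \frac{3456}{7}\right)^{2} + 72 \left(- \frac{3456}{7}\right)} = -34982 - \frac{1}{-335 + \frac{11943936}{49} - \frac{248832}{7}} = -34982 - \frac{1}{\frac{10185697}{49}} = -34982 - \frac{49}{10185697} = - \frac{356316052503}{10185697}$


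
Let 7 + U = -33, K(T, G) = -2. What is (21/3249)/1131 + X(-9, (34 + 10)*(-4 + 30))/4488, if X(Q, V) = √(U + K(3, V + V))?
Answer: 7/1224873 + I*√42/4488 ≈ 5.7149e-6 + 0.001444*I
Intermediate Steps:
U = -40 (U = -7 - 33 = -40)
X(Q, V) = I*√42 (X(Q, V) = √(-40 - 2) = √(-42) = I*√42)
(21/3249)/1131 + X(-9, (34 + 10)*(-4 + 30))/4488 = (21/3249)/1131 + (I*√42)/4488 = (21*(1/3249))*(1/1131) + (I*√42)*(1/4488) = (7/1083)*(1/1131) + I*√42/4488 = 7/1224873 + I*√42/4488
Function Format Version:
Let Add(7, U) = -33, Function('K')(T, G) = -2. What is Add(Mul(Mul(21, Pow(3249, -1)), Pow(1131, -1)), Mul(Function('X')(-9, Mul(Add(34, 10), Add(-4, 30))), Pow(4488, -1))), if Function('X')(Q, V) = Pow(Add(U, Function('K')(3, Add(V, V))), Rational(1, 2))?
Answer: Add(Rational(7, 1224873), Mul(Rational(1, 4488), I, Pow(42, Rational(1, 2)))) ≈ Add(5.7149e-6, Mul(0.0014440, I))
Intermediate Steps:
U = -40 (U = Add(-7, -33) = -40)
Function('X')(Q, V) = Mul(I, Pow(42, Rational(1, 2))) (Function('X')(Q, V) = Pow(Add(-40, -2), Rational(1, 2)) = Pow(-42, Rational(1, 2)) = Mul(I, Pow(42, Rational(1, 2))))
Add(Mul(Mul(21, Pow(3249, -1)), Pow(1131, -1)), Mul(Function('X')(-9, Mul(Add(34, 10), Add(-4, 30))), Pow(4488, -1))) = Add(Mul(Mul(21, Pow(3249, -1)), Pow(1131, -1)), Mul(Mul(I, Pow(42, Rational(1, 2))), Pow(4488, -1))) = Add(Mul(Mul(21, Rational(1, 3249)), Rational(1, 1131)), Mul(Mul(I, Pow(42, Rational(1, 2))), Rational(1, 4488))) = Add(Mul(Rational(7, 1083), Rational(1, 1131)), Mul(Rational(1, 4488), I, Pow(42, Rational(1, 2)))) = Add(Rational(7, 1224873), Mul(Rational(1, 4488), I, Pow(42, Rational(1, 2))))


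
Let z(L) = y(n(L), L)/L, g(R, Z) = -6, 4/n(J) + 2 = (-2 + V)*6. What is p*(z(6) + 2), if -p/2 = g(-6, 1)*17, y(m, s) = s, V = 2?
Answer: 612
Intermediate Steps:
n(J) = -2 (n(J) = 4/(-2 + (-2 + 2)*6) = 4/(-2 + 0*6) = 4/(-2 + 0) = 4/(-2) = 4*(-½) = -2)
z(L) = 1 (z(L) = L/L = 1)
p = 204 (p = -(-12)*17 = -2*(-102) = 204)
p*(z(6) + 2) = 204*(1 + 2) = 204*3 = 612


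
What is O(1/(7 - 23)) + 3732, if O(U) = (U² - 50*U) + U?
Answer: 956177/256 ≈ 3735.1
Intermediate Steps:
O(U) = U² - 49*U
O(1/(7 - 23)) + 3732 = (-49 + 1/(7 - 23))/(7 - 23) + 3732 = (-49 + 1/(-16))/(-16) + 3732 = -(-49 - 1/16)/16 + 3732 = -1/16*(-785/16) + 3732 = 785/256 + 3732 = 956177/256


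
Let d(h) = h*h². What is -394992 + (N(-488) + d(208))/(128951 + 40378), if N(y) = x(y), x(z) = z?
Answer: -66874601944/169329 ≈ -3.9494e+5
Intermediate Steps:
N(y) = y
d(h) = h³
-394992 + (N(-488) + d(208))/(128951 + 40378) = -394992 + (-488 + 208³)/(128951 + 40378) = -394992 + (-488 + 8998912)/169329 = -394992 + 8998424*(1/169329) = -394992 + 8998424/169329 = -66874601944/169329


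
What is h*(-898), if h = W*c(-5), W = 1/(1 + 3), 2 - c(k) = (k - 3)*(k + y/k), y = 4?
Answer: 49839/5 ≈ 9967.8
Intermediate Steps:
c(k) = 2 - (-3 + k)*(k + 4/k) (c(k) = 2 - (k - 3)*(k + 4/k) = 2 - (-3 + k)*(k + 4/k))
W = 1/4 ≈ 0.25000
h = -111/10 (h = (-2 - 1*(-5)**2 + 3*(-5) + 12/(-5))/4 = (-2 - 1*25 - 15 + 12*(-1/5))/4 = (-2 - 25 - 15 - 12/5)/4 = (1/4)*(-222/5) = -111/10 ≈ -11.100)
h*(-898) = -111/10*(-898) = 49839/5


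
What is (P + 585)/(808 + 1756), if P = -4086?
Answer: -3501/2564 ≈ -1.3654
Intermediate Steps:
(P + 585)/(808 + 1756) = (-4086 + 585)/(808 + 1756) = -3501/2564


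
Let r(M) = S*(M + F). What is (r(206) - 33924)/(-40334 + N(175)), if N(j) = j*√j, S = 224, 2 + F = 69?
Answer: -52295912/77212961 - 1134500*√7/77212961 ≈ -0.71617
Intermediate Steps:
F = 67 (F = -2 + 69 = 67)
r(M) = 15008 + 224*M (r(M) = 224*(M + 67) = 224*(67 + M) = 15008 + 224*M)
N(j) = j^(3/2)
(r(206) - 33924)/(-40334 + N(175)) = ((15008 + 224*206) - 33924)/(-40334 + 175^(3/2)) = ((15008 + 46144) - 33924)/(-40334 + 875*√7) = (61152 - 33924)/(-40334 + 875*√7) = 27228/(-40334 + 875*√7)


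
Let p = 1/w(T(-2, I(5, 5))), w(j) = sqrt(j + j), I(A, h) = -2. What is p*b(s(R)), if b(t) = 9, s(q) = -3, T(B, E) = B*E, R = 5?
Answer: 9*sqrt(2)/4 ≈ 3.1820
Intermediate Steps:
w(j) = sqrt(2)*sqrt(j) (w(j) = sqrt(2*j) = sqrt(2)*sqrt(j))
p = sqrt(2)/4 (p = 1/(sqrt(2)*sqrt(-2*(-2))) = 1/(sqrt(2)*sqrt(4)) = 1/(sqrt(2)*2) = 1/(2*sqrt(2)) = sqrt(2)/4 ≈ 0.35355)
p*b(s(R)) = (sqrt(2)/4)*9 = 9*sqrt(2)/4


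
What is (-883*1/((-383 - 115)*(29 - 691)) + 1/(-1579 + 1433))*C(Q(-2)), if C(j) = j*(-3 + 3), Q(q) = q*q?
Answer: 0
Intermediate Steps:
Q(q) = q²
C(j) = 0 (C(j) = j*0 = 0)
(-883*1/((-383 - 115)*(29 - 691)) + 1/(-1579 + 1433))*C(Q(-2)) = (-883*1/((-383 - 115)*(29 - 691)) + 1/(-1579 + 1433))*0 = (-883/((-498*(-662))) + 1/(-146))*0 = (-883/329676 - 1/146)*0 = -229297/24066348*0 = 0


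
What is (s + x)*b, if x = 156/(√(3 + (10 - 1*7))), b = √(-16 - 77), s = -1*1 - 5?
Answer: 6*I*(-√93 + 13*√62) ≈ 556.31*I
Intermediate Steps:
s = -6 (s = -1 - 5 = -6)
b = I*√93 (b = √(-93) = I*√93 ≈ 9.6436*I)
x = 26*√6 (x = 156/(√(3 + (10 - 7))) = 156/(√(3 + 3)) = 156/(√6) = 156*(√6/6) = 26*√6 ≈ 63.687)
(s + x)*b = (-6 + 26*√6)*(I*√93) = I*√93*(-6 + 26*√6)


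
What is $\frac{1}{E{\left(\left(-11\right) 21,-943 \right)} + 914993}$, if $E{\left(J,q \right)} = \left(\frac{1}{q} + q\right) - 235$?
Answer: $\frac{943}{861727544} \approx 1.0943 \cdot 10^{-6}$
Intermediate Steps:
$E{\left(J,q \right)} = -235 + q + \frac{1}{q}$ ($E{\left(J,q \right)} = \left(q + \frac{1}{q}\right) - 235 = -235 + q + \frac{1}{q}$)
$\frac{1}{E{\left(\left(-11\right) 21,-943 \right)} + 914993} = \frac{1}{\left(-235 - 943 + \frac{1}{-943}\right) + 914993} = \frac{1}{\left(-235 - 943 - \frac{1}{943}\right) + 914993} = \frac{1}{- \frac{1110855}{943} + 914993} = \frac{1}{\frac{861727544}{943}} = \frac{943}{861727544}$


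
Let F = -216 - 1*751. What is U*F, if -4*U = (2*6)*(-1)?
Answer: -2901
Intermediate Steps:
U = 3 (U = -2*6*(-1)/4 = -3*(-1) = -¼*(-12) = 3)
F = -967 (F = -216 - 751 = -967)
U*F = 3*(-967) = -2901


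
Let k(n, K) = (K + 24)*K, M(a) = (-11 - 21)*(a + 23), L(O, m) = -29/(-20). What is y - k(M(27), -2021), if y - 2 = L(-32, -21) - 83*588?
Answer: -81694751/20 ≈ -4.0847e+6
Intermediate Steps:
L(O, m) = 29/20 (L(O, m) = -29*(-1/20) = 29/20)
M(a) = -736 - 32*a (M(a) = -32*(23 + a) = -736 - 32*a)
y = -976011/20 (y = 2 + (29/20 - 83*588) = 2 + (29/20 - 48804) = 2 - 976051/20 = -976011/20 ≈ -48801.)
k(n, K) = K*(24 + K) (k(n, K) = (24 + K)*K = K*(24 + K))
y - k(M(27), -2021) = -976011/20 - (-2021)*(24 - 2021) = -976011/20 - (-2021)*(-1997) = -976011/20 - 1*4035937 = -976011/20 - 4035937 = -81694751/20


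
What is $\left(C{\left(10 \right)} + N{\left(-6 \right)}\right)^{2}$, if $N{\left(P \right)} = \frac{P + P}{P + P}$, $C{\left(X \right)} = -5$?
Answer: $16$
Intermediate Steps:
$N{\left(P \right)} = 1$ ($N{\left(P \right)} = \frac{2 P}{2 P} = 2 P \frac{1}{2 P} = 1$)
$\left(C{\left(10 \right)} + N{\left(-6 \right)}\right)^{2} = \left(-5 + 1\right)^{2} = \left(-4\right)^{2} = 16$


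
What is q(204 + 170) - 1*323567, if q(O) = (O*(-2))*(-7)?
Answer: -318331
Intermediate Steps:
q(O) = 14*O (q(O) = -2*O*(-7) = 14*O)
q(204 + 170) - 1*323567 = 14*(204 + 170) - 1*323567 = 14*374 - 323567 = 5236 - 323567 = -318331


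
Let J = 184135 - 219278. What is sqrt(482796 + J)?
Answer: sqrt(447653) ≈ 669.07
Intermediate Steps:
J = -35143
sqrt(482796 + J) = sqrt(482796 - 35143) = sqrt(447653)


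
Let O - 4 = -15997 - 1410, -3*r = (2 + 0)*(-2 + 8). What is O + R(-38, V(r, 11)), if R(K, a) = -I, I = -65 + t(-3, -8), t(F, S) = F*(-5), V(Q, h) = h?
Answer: -17353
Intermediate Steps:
r = -4 (r = -(2 + 0)*(-2 + 8)/3 = -2*6/3 = -⅓*12 = -4)
t(F, S) = -5*F
I = -50 (I = -65 - 5*(-3) = -65 + 15 = -50)
R(K, a) = 50 (R(K, a) = -1*(-50) = 50)
O = -17403 (O = 4 + (-15997 - 1410) = 4 - 17407 = -17403)
O + R(-38, V(r, 11)) = -17403 + 50 = -17353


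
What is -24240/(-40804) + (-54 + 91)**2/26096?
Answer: 1704029/2635696 ≈ 0.64652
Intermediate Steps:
-24240/(-40804) + (-54 + 91)**2/26096 = -24240*(-1/40804) + 37**2*(1/26096) = 60/101 + 1369*(1/26096) = 60/101 + 1369/26096 = 1704029/2635696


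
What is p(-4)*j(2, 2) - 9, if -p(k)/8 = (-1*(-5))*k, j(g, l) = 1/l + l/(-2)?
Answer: -89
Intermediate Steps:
j(g, l) = 1/l - l/2 (j(g, l) = 1/l + l*(-½) = 1/l - l/2)
p(k) = -40*k (p(k) = -8*(-1*(-5))*k = -40*k)
p(-4)*j(2, 2) - 9 = (-40*(-4))*(1/2 - ½*2) - 9 = 160*(½ - 1) - 9 = 160*(-½) - 9 = -80 - 9 = -89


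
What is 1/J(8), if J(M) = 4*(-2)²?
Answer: 1/16 ≈ 0.062500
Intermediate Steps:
J(M) = 16 (J(M) = 4*4 = 16)
1/J(8) = 1/16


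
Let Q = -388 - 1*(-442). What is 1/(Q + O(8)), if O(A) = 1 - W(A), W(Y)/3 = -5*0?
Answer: 1/55 ≈ 0.018182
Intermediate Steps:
W(Y) = 0 (W(Y) = 3*(-5*0) = 3*0 = 0)
O(A) = 1 (O(A) = 1 - 1*0 = 1 + 0 = 1)
Q = 54 (Q = -388 + 442 = 54)
1/(Q + O(8)) = 1/(54 + 1) = 1/55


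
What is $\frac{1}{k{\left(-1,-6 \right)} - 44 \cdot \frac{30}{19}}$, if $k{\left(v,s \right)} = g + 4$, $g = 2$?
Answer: $- \frac{19}{1206} \approx -0.015755$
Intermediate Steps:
$k{\left(v,s \right)} = 6$ ($k{\left(v,s \right)} = 2 + 4 = 6$)
$\frac{1}{k{\left(-1,-6 \right)} - 44 \cdot \frac{30}{19}} = \frac{1}{6 - 44 \cdot \frac{30}{19}} = \frac{1}{6 - 44 \cdot 30 \cdot \frac{1}{19}} = \frac{1}{6 - \frac{1320}{19}} = \frac{1}{- \frac{1206}{19}} = - \frac{19}{1206}$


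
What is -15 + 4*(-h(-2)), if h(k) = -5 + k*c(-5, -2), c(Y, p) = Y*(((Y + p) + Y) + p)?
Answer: 565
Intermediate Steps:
c(Y, p) = Y*(2*Y + 2*p) (c(Y, p) = Y*((p + 2*Y) + p) = Y*(2*Y + 2*p))
h(k) = -5 + 70*k (h(k) = -5 + k*(2*(-5)*(-5 - 2)) = -5 + k*(2*(-5)*(-7)) = -5 + k*70 = -5 + 70*k)
-15 + 4*(-h(-2)) = -15 + 4*(-(-5 + 70*(-2))) = -15 + 4*(-(-5 - 140)) = -15 + 4*(-1*(-145)) = -15 + 4*145 = -15 + 580 = 565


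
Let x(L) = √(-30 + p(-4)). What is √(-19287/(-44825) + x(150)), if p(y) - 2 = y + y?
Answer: √(34581591 + 482227350*I)/8965 ≈ 1.7952 + 1.6711*I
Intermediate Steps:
p(y) = 2 + 2*y (p(y) = 2 + (y + y) = 2 + 2*y)
x(L) = 6*I (x(L) = √(-30 + (2 + 2*(-4))) = √(-30 + (2 - 8)) = √(-30 - 6) = √(-36) = 6*I)
√(-19287/(-44825) + x(150)) = √(-19287/(-44825) + 6*I) = √(-19287*(-1/44825) + 6*I) = √(19287/44825 + 6*I)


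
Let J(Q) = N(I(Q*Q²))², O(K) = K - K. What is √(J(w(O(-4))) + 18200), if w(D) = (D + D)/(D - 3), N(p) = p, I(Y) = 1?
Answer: √18201 ≈ 134.91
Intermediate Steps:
O(K) = 0
w(D) = 2*D/(-3 + D) (w(D) = (2*D)/(-3 + D) = 2*D/(-3 + D))
J(Q) = 1 (J(Q) = 1² = 1)
√(J(w(O(-4))) + 18200) = √(1 + 18200) = √18201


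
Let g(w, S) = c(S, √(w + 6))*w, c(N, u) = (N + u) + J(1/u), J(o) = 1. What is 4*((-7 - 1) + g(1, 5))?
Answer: -8 + 4*√7 ≈ 2.5830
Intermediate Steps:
c(N, u) = 1 + N + u (c(N, u) = (N + u) + 1 = 1 + N + u)
g(w, S) = w*(1 + S + √(6 + w)) (g(w, S) = (1 + S + √(w + 6))*w = (1 + S + √(6 + w))*w = w*(1 + S + √(6 + w)))
4*((-7 - 1) + g(1, 5)) = 4*((-7 - 1) + 1*(1 + 5 + √(6 + 1))) = 4*(-8 + 1*(1 + 5 + √7)) = 4*(-8 + 1*(6 + √7)) = 4*(-8 + (6 + √7)) = 4*(-2 + √7) = -8 + 4*√7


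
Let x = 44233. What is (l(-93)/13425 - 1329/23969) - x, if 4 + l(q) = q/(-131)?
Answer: -1864586122600189/42153681075 ≈ -44233.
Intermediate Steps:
l(q) = -4 - q/131 (l(q) = -4 + q/(-131) = -4 + q*(-1/131) = -4 - q/131)
(l(-93)/13425 - 1329/23969) - x = ((-4 - 1/131*(-93))/13425 - 1329/23969) - 1*44233 = ((-4 + 93/131)*(1/13425) - 1329*1/23969) - 44233 = (-431/131*1/13425 - 1329/23969) - 44233 = (-431/1758675 - 1329/23969) - 44233 = -2347609714/42153681075 - 44233 = -1864586122600189/42153681075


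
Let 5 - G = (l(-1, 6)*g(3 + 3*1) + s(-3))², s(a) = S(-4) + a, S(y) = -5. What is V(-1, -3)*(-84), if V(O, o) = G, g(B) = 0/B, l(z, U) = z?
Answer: 4956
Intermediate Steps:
g(B) = 0
s(a) = -5 + a
G = -59 (G = 5 - (-1*0 + (-5 - 3))² = 5 - (0 - 8)² = 5 - 1*(-8)² = 5 - 1*64 = 5 - 64 = -59)
V(O, o) = -59
V(-1, -3)*(-84) = -59*(-84) = 4956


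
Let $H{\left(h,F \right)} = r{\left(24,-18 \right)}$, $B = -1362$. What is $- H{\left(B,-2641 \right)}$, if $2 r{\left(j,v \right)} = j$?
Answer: $-12$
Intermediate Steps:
$r{\left(j,v \right)} = \frac{j}{2}$
$H{\left(h,F \right)} = 12$ ($H{\left(h,F \right)} = \frac{1}{2} \cdot 24 = 12$)
$- H{\left(B,-2641 \right)} = \left(-1\right) 12 = -12$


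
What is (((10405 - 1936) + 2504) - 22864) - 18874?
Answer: -30765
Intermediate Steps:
(((10405 - 1936) + 2504) - 22864) - 18874 = ((8469 + 2504) - 22864) - 18874 = (10973 - 22864) - 18874 = -11891 - 18874 = -30765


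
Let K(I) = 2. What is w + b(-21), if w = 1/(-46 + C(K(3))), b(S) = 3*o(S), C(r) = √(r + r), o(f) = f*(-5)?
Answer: 13859/44 ≈ 314.98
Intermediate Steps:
o(f) = -5*f
C(r) = √2*√r (C(r) = √(2*r) = √2*√r)
b(S) = -15*S (b(S) = 3*(-5*S) = -15*S)
w = -1/44 (w = 1/(-46 + √2*√2) = 1/(-46 + 2) = 1/(-44) = -1/44 ≈ -0.022727)
w + b(-21) = -1/44 - 15*(-21) = -1/44 + 315 = 13859/44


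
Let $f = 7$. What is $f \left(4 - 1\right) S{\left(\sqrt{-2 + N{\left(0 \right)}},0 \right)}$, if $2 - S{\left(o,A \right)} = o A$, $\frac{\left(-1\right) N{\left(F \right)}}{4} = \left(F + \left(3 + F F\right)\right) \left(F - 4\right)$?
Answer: $42$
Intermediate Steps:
$N{\left(F \right)} = - 4 \left(-4 + F\right) \left(3 + F + F^{2}\right)$ ($N{\left(F \right)} = - 4 \left(F + \left(3 + F F\right)\right) \left(F - 4\right) = - 4 \left(F + \left(3 + F^{2}\right)\right) \left(-4 + F\right) = - 4 \left(3 + F + F^{2}\right) \left(-4 + F\right) = - 4 \left(-4 + F\right) \left(3 + F + F^{2}\right)$)
$S{\left(o,A \right)} = 2 - A o$ ($S{\left(o,A \right)} = 2 - o A = 2 - A o$)
$f \left(4 - 1\right) S{\left(\sqrt{-2 + N{\left(0 \right)}},0 \right)} = 7 \left(4 - 1\right) \left(2 - 0 \sqrt{-2 + \left(48 - 4 \cdot 0^{3} + 4 \cdot 0 + 12 \cdot 0^{2}\right)}\right) = 7 \left(4 - 1\right) \left(2 - 0 \sqrt{-2 + \left(48 - 0 + 0 + 12 \cdot 0\right)}\right) = 7 \cdot 3 \left(2 - 0 \sqrt{-2 + \left(48 + 0 + 0 + 0\right)}\right) = 21 \left(2 - 0 \sqrt{-2 + 48}\right) = 21 \left(2 - 0 \sqrt{46}\right) = 21 \left(2 + 0\right) = 21 \cdot 2 = 42$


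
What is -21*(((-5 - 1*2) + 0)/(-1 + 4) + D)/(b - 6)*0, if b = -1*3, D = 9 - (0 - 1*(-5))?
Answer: 0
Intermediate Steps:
D = 4 (D = 9 - (0 + 5) = 9 - 1*5 = 9 - 5 = 4)
b = -3
-21*(((-5 - 1*2) + 0)/(-1 + 4) + D)/(b - 6)*0 = -21*(((-5 - 1*2) + 0)/(-1 + 4) + 4)/(-3 - 6)*0 = -21*(((-5 - 2) + 0)/3 + 4)/(-9)*0 = -21*((-7 + 0)*(⅓) + 4)*(-1)/9*0 = -21*(-7*⅓ + 4)*(-1)/9*0 = -21*(-7/3 + 4)*(-1)/9*0 = -35*(-1)/9*0 = -21*(-5/27)*0 = (35/9)*0 = 0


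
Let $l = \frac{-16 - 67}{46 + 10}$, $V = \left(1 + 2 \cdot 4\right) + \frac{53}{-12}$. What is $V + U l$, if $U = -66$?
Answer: $\frac{4301}{42} \approx 102.4$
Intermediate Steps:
$V = \frac{55}{12}$ ($V = \left(1 + 8\right) + 53 \left(- \frac{1}{12}\right) = 9 - \frac{53}{12} = \frac{55}{12} \approx 4.5833$)
$l = - \frac{83}{56} \approx -1.4821$
$V + U l = \frac{55}{12} - - \frac{2739}{28} = \frac{55}{12} + \frac{2739}{28} = \frac{4301}{42}$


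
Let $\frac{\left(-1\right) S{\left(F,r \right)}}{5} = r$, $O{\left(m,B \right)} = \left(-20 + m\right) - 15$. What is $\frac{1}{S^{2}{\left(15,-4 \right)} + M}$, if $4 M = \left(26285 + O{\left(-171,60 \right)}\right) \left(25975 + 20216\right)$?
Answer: $\frac{4}{1204616689} \approx 3.3206 \cdot 10^{-9}$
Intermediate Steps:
$O{\left(m,B \right)} = -35 + m$
$S{\left(F,r \right)} = - 5 r$
$M = \frac{1204615089}{4}$ ($M = \frac{\left(26285 - 206\right) \left(25975 + 20216\right)}{4} = \frac{\left(26285 - 206\right) 46191}{4} = \frac{26079 \cdot 46191}{4} = \frac{1}{4} \cdot 1204615089 = \frac{1204615089}{4} \approx 3.0115 \cdot 10^{8}$)
$\frac{1}{S^{2}{\left(15,-4 \right)} + M} = \frac{1}{\left(\left(-5\right) \left(-4\right)\right)^{2} + \frac{1204615089}{4}} = \frac{1}{20^{2} + \frac{1204615089}{4}} = \frac{1}{400 + \frac{1204615089}{4}} = \frac{1}{\frac{1204616689}{4}} = \frac{4}{1204616689}$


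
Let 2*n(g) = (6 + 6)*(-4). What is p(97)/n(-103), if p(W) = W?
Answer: -97/24 ≈ -4.0417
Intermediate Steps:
n(g) = -24 (n(g) = ((6 + 6)*(-4))/2 = (12*(-4))/2 = (1/2)*(-48) = -24)
p(97)/n(-103) = 97/(-24) = 97*(-1/24) = -97/24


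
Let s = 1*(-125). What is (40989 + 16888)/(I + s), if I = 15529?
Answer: 57877/15404 ≈ 3.7573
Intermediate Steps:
s = -125
(40989 + 16888)/(I + s) = (40989 + 16888)/(15529 - 125) = 57877/15404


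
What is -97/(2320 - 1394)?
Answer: -97/926 ≈ -0.10475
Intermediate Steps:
-97/(2320 - 1394) = -97/926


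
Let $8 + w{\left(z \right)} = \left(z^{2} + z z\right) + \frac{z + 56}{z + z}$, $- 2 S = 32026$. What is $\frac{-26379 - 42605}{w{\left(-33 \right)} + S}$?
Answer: $\frac{4552944}{913661} \approx 4.9832$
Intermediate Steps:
$S = -16013$ ($S = \left(- \frac{1}{2}\right) 32026 = -16013$)
$w{\left(z \right)} = -8 + 2 z^{2} + \frac{56 + z}{2 z}$ ($w{\left(z \right)} = -8 + \left(\left(z^{2} + z z\right) + \frac{z + 56}{z + z}\right) = -8 + \left(\left(z^{2} + z^{2}\right) + \frac{56 + z}{2 z}\right) = -8 + \left(2 z^{2} + \left(56 + z\right) \frac{1}{2 z}\right) = -8 + \left(2 z^{2} + \frac{56 + z}{2 z}\right) = -8 + 2 z^{2} + \frac{56 + z}{2 z}$)
$\frac{-26379 - 42605}{w{\left(-33 \right)} + S} = \frac{-26379 - 42605}{\left(- \frac{15}{2} + 2 \left(-33\right)^{2} + \frac{28}{-33}\right) - 16013} = - \frac{68984}{\left(- \frac{15}{2} + 2 \cdot 1089 + 28 \left(- \frac{1}{33}\right)\right) - 16013} = - \frac{68984}{\left(- \frac{15}{2} + 2178 - \frac{28}{33}\right) - 16013} = - \frac{68984}{\frac{143197}{66} - 16013} = - \frac{68984}{- \frac{913661}{66}} = \left(-68984\right) \left(- \frac{66}{913661}\right) = \frac{4552944}{913661}$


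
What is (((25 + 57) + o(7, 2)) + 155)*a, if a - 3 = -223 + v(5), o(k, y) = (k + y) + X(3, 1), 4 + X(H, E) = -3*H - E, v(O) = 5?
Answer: -49880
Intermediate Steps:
X(H, E) = -4 - E - 3*H (X(H, E) = -4 + (-3*H - E) = -4 + (-E - 3*H) = -4 - E - 3*H)
o(k, y) = -14 + k + y (o(k, y) = (k + y) + (-4 - 1*1 - 3*3) = (k + y) + (-4 - 1 - 9) = (k + y) - 14 = -14 + k + y)
a = -215 (a = 3 + (-223 + 5) = 3 - 218 = -215)
(((25 + 57) + o(7, 2)) + 155)*a = (((25 + 57) + (-14 + 7 + 2)) + 155)*(-215) = ((82 - 5) + 155)*(-215) = (77 + 155)*(-215) = 232*(-215) = -49880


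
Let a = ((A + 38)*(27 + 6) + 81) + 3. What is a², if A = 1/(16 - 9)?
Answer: 88341201/49 ≈ 1.8029e+6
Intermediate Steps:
A = ⅐ (A = 1/7 = ⅐ ≈ 0.14286)
a = 9399/7 (a = ((⅐ + 38)*(27 + 6) + 81) + 3 = ((267/7)*33 + 81) + 3 = (8811/7 + 81) + 3 = 9378/7 + 3 = 9399/7 ≈ 1342.7)
a² = (9399/7)² = 88341201/49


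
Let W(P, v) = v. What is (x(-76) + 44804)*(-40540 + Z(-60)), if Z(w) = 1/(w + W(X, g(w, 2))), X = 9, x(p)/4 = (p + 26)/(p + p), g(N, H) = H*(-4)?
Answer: -2346799344021/1292 ≈ -1.8164e+9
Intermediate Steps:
g(N, H) = -4*H
x(p) = 2*(26 + p)/p (x(p) = 4*((p + 26)/(p + p)) = 4*((26 + p)/((2*p))) = 4*((26 + p)*(1/(2*p))) = 4*((26 + p)/(2*p)) = 2*(26 + p)/p)
Z(w) = 1/(-8 + w) (Z(w) = 1/(w - 4*2) = 1/(w - 8) = 1/(-8 + w))
(x(-76) + 44804)*(-40540 + Z(-60)) = ((2 + 52/(-76)) + 44804)*(-40540 + 1/(-8 - 60)) = ((2 + 52*(-1/76)) + 44804)*(-40540 + 1/(-68)) = ((2 - 13/19) + 44804)*(-40540 - 1/68) = (25/19 + 44804)*(-2756721/68) = (851301/19)*(-2756721/68) = -2346799344021/1292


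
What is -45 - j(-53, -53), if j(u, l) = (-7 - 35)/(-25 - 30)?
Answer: -2517/55 ≈ -45.764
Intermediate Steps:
j(u, l) = 42/55 (j(u, l) = -42/(-55) = -42*(-1/55) = 42/55)
-45 - j(-53, -53) = -45 - 1*42/55 = -45 - 42/55 = -2517/55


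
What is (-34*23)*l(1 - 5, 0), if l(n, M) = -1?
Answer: 782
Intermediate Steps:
(-34*23)*l(1 - 5, 0) = -34*23*(-1) = -782*(-1) = 782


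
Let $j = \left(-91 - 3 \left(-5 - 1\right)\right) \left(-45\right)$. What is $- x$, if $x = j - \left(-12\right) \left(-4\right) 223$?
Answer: $7419$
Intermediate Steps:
$j = 3285$ ($j = \left(-91 - -18\right) \left(-45\right) = \left(-91 + 18\right) \left(-45\right) = \left(-73\right) \left(-45\right) = 3285$)
$x = -7419$ ($x = 3285 - \left(-12\right) \left(-4\right) 223 = 3285 - 48 \cdot 223 = 3285 - 10704 = -7419$)
$- x = \left(-1\right) \left(-7419\right) = 7419$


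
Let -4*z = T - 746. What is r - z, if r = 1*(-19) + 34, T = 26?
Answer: -165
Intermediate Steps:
r = 15 (r = -19 + 34 = 15)
z = 180 (z = -(26 - 746)/4 = -¼*(-720) = 180)
r - z = 15 - 1*180 = 15 - 180 = -165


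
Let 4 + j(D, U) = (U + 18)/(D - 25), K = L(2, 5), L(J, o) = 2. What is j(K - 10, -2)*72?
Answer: -3552/11 ≈ -322.91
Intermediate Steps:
K = 2
j(D, U) = -4 + (18 + U)/(-25 + D) (j(D, U) = -4 + (U + 18)/(D - 25) = -4 + (18 + U)/(-25 + D))
j(K - 10, -2)*72 = ((118 - 2 - 4*(2 - 10))/(-25 + (2 - 10)))*72 = ((118 - 2 - 4*(-8))/(-25 - 8))*72 = ((118 - 2 + 32)/(-33))*72 = -1/33*148*72 = -148/33*72 = -3552/11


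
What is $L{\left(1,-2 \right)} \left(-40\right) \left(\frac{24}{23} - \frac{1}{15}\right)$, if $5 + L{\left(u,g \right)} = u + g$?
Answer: $\frac{5392}{23} \approx 234.43$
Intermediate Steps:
$L{\left(u,g \right)} = -5 + g + u$ ($L{\left(u,g \right)} = -5 + \left(u + g\right) = -5 + \left(g + u\right) = -5 + g + u$)
$L{\left(1,-2 \right)} \left(-40\right) \left(\frac{24}{23} - \frac{1}{15}\right) = \left(-5 - 2 + 1\right) \left(-40\right) \left(\frac{24}{23} - \frac{1}{15}\right) = \left(-6\right) \left(-40\right) \left(24 \cdot \frac{1}{23} - \frac{1}{15}\right) = 240 \left(\frac{24}{23} - \frac{1}{15}\right) = 240 \cdot \frac{337}{345} = \frac{5392}{23}$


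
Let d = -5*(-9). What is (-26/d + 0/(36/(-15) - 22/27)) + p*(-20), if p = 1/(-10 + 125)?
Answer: -778/1035 ≈ -0.75169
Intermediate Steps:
d = 45
p = 1/115 ≈ 0.0086956
(-26/d + 0/(36/(-15) - 22/27)) + p*(-20) = (-26/45 + 0/(36/(-15) - 22/27)) + (1/115)*(-20) = (-26*1/45 + 0/(36*(-1/15) - 22*1/27)) - 4/23 = (-26/45 + 0/(-12/5 - 22/27)) - 4/23 = (-26/45 + 0/(-434/135)) - 4/23 = (-26/45 + 0*(-135/434)) - 4/23 = (-26/45 + 0) - 4/23 = -26/45 - 4/23 = -778/1035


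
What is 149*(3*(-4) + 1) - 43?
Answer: -1682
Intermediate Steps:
149*(3*(-4) + 1) - 43 = 149*(-12 + 1) - 43 = 149*(-11) - 43 = -1639 - 43 = -1682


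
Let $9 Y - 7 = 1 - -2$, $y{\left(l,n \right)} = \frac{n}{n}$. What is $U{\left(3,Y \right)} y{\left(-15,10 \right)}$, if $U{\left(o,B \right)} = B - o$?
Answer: $- \frac{17}{9} \approx -1.8889$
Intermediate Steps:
$y{\left(l,n \right)} = 1$
$Y = \frac{10}{9}$ ($Y = \frac{7}{9} + \frac{1 - -2}{9} = \frac{7}{9} + \frac{1 + 2}{9} = \frac{7}{9} + \frac{1}{9} \cdot 3 = \frac{7}{9} + \frac{1}{3} = \frac{10}{9} \approx 1.1111$)
$U{\left(3,Y \right)} y{\left(-15,10 \right)} = \left(\frac{10}{9} - 3\right) 1 = \left(- \frac{17}{9}\right) 1 = - \frac{17}{9}$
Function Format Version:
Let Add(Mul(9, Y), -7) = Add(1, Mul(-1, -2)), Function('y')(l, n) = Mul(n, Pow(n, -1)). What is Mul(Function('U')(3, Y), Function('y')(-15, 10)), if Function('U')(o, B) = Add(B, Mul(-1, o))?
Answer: Rational(-17, 9) ≈ -1.8889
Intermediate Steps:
Function('y')(l, n) = 1
Y = Rational(10, 9) (Y = Add(Rational(7, 9), Mul(Rational(1, 9), Add(1, Mul(-1, -2)))) = Add(Rational(7, 9), Mul(Rational(1, 9), Add(1, 2))) = Add(Rational(7, 9), Mul(Rational(1, 9), 3)) = Add(Rational(7, 9), Rational(1, 3)) = Rational(10, 9) ≈ 1.1111)
Mul(Function('U')(3, Y), Function('y')(-15, 10)) = Mul(Add(Rational(10, 9), Mul(-1, 3)), 1) = Mul(Add(Rational(10, 9), -3), 1) = Mul(Rational(-17, 9), 1) = Rational(-17, 9)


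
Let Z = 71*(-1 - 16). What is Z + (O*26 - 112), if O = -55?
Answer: -2749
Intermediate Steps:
Z = -1207 (Z = 71*(-17) = -1207)
Z + (O*26 - 112) = -1207 + (-55*26 - 112) = -1207 + (-1430 - 112) = -1207 - 1542 = -2749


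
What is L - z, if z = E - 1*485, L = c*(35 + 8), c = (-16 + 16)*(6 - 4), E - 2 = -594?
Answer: 1077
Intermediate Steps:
E = -592 (E = 2 - 594 = -592)
c = 0 (c = 0*2 = 0)
L = 0 (L = 0*(35 + 8) = 0*43 = 0)
z = -1077 (z = -592 - 1*485 = -592 - 485 = -1077)
L - z = 0 - 1*(-1077) = 0 + 1077 = 1077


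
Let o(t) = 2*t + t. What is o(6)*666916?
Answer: 12004488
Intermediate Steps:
o(t) = 3*t
o(6)*666916 = (3*6)*666916 = 18*666916 = 12004488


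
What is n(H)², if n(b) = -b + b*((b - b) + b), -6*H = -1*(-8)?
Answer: 784/81 ≈ 9.6790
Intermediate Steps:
H = -4/3 (H = -(-1)*(-8)/6 = -⅙*8 = -4/3 ≈ -1.3333)
n(b) = b² - b (n(b) = -b + b*(0 + b) = -b + b*b = -b + b² = b² - b)
n(H)² = (-4*(-1 - 4/3)/3)² = (-4/3*(-7/3))² = (28/9)² = 784/81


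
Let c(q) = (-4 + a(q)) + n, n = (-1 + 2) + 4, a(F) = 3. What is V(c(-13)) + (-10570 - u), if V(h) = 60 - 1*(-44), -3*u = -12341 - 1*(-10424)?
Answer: -11105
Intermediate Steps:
n = 5 (n = 1 + 4 = 5)
c(q) = 4 (c(q) = (-4 + 3) + 5 = -1 + 5 = 4)
u = 639 (u = -(-12341 - 1*(-10424))/3 = -(-12341 + 10424)/3 = -1/3*(-1917) = 639)
V(h) = 104 (V(h) = 60 + 44 = 104)
V(c(-13)) + (-10570 - u) = 104 + (-10570 - 1*639) = 104 + (-10570 - 639) = 104 - 11209 = -11105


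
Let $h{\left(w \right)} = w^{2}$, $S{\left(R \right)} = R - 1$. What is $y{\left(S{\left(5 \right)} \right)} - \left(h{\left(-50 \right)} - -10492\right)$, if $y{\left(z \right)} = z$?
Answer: $-12988$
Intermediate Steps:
$S{\left(R \right)} = -1 + R$
$y{\left(S{\left(5 \right)} \right)} - \left(h{\left(-50 \right)} - -10492\right) = \left(-1 + 5\right) - \left(\left(-50\right)^{2} - -10492\right) = 4 - \left(2500 + 10492\right) = 4 - 12992 = -12988$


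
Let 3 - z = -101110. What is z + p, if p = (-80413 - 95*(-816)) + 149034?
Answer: 247254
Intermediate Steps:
z = 101113 (z = 3 - 1*(-101110) = 3 + 101110 = 101113)
p = 146141 (p = (-80413 + 77520) + 149034 = -2893 + 149034 = 146141)
z + p = 101113 + 146141 = 247254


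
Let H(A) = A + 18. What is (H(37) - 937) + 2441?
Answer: 1559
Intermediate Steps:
H(A) = 18 + A
(H(37) - 937) + 2441 = ((18 + 37) - 937) + 2441 = (55 - 937) + 2441 = -882 + 2441 = 1559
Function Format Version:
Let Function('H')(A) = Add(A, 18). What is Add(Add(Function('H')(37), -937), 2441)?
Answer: 1559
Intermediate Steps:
Function('H')(A) = Add(18, A)
Add(Add(Function('H')(37), -937), 2441) = Add(Add(Add(18, 37), -937), 2441) = Add(Add(55, -937), 2441) = Add(-882, 2441) = 1559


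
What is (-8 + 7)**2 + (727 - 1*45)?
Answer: 683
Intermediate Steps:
(-8 + 7)**2 + (727 - 1*45) = (-1)**2 + (727 - 45) = 1 + 682 = 683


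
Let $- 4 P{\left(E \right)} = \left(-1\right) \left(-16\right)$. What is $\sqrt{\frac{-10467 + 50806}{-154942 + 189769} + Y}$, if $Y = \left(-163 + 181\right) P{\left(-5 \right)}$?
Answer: $\frac{i \sqrt{508434015}}{2679} \approx 8.4167 i$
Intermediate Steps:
$P{\left(E \right)} = -4$ ($P{\left(E \right)} = - \frac{\left(-1\right) \left(-16\right)}{4} = \left(- \frac{1}{4}\right) 16 = -4$)
$Y = -72$ ($Y = \left(-163 + 181\right) \left(-4\right) = 18 \left(-4\right) = -72$)
$\sqrt{\frac{-10467 + 50806}{-154942 + 189769} + Y} = \sqrt{\frac{-10467 + 50806}{-154942 + 189769} - 72} = \sqrt{\frac{40339}{34827} - 72} = \sqrt{40339 \cdot \frac{1}{34827} - 72} = \sqrt{\frac{3103}{2679} - 72} = \sqrt{- \frac{189785}{2679}} = \frac{i \sqrt{508434015}}{2679}$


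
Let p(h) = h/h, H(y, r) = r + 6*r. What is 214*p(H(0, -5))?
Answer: 214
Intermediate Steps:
H(y, r) = 7*r
p(h) = 1
214*p(H(0, -5)) = 214*1 = 214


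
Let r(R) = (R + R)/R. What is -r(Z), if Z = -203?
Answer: -2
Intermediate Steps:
r(R) = 2 (r(R) = (2*R)/R = 2)
-r(Z) = -1*2 = -2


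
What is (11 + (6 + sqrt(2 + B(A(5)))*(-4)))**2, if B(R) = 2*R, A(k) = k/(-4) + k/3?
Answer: 1003/3 - 68*sqrt(102)/3 ≈ 105.41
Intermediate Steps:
A(k) = k/12 (A(k) = k*(-1/4) + k*(1/3) = -k/4 + k/3 = k/12)
(11 + (6 + sqrt(2 + B(A(5)))*(-4)))**2 = (11 + (6 + sqrt(2 + 2*((1/12)*5))*(-4)))**2 = (11 + (6 + sqrt(2 + 2*(5/12))*(-4)))**2 = (11 + (6 + sqrt(2 + 5/6)*(-4)))**2 = (11 + (6 + sqrt(17/6)*(-4)))**2 = (11 + (6 + (sqrt(102)/6)*(-4)))**2 = (11 + (6 - 2*sqrt(102)/3))**2 = (17 - 2*sqrt(102)/3)**2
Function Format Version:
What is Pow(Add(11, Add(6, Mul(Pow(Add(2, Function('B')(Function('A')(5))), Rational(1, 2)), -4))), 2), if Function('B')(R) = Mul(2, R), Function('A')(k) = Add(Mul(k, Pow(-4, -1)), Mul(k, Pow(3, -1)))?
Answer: Add(Rational(1003, 3), Mul(Rational(-68, 3), Pow(102, Rational(1, 2)))) ≈ 105.41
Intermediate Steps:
Function('A')(k) = Mul(Rational(1, 12), k) (Function('A')(k) = Add(Mul(k, Rational(-1, 4)), Mul(k, Rational(1, 3))) = Add(Mul(Rational(-1, 4), k), Mul(Rational(1, 3), k)) = Mul(Rational(1, 12), k))
Pow(Add(11, Add(6, Mul(Pow(Add(2, Function('B')(Function('A')(5))), Rational(1, 2)), -4))), 2) = Pow(Add(11, Add(6, Mul(Pow(Add(2, Mul(2, Mul(Rational(1, 12), 5))), Rational(1, 2)), -4))), 2) = Pow(Add(11, Add(6, Mul(Pow(Add(2, Mul(2, Rational(5, 12))), Rational(1, 2)), -4))), 2) = Pow(Add(11, Add(6, Mul(Pow(Add(2, Rational(5, 6)), Rational(1, 2)), -4))), 2) = Pow(Add(11, Add(6, Mul(Pow(Rational(17, 6), Rational(1, 2)), -4))), 2) = Pow(Add(11, Add(6, Mul(Mul(Rational(1, 6), Pow(102, Rational(1, 2))), -4))), 2) = Pow(Add(11, Add(6, Mul(Rational(-2, 3), Pow(102, Rational(1, 2))))), 2) = Pow(Add(17, Mul(Rational(-2, 3), Pow(102, Rational(1, 2)))), 2)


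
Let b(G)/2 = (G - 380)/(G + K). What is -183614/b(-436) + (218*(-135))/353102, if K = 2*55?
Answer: -2642010681811/72032808 ≈ -36678.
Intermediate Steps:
K = 110
b(G) = 2*(-380 + G)/(110 + G) (b(G) = 2*((G - 380)/(G + 110)) = 2*((-380 + G)/(110 + G)) = 2*(-380 + G)/(110 + G))
-183614/b(-436) + (218*(-135))/353102 = -183614*(110 - 436)/(2*(-380 - 436)) + (218*(-135))/353102 = -183614/(2*(-816)/(-326)) - 29430*1/353102 = -183614/(2*(-1/326)*(-816)) - 14715/176551 = -183614/816/163 - 14715/176551 = -183614*163/816 - 14715/176551 = -14964541/408 - 14715/176551 = -2642010681811/72032808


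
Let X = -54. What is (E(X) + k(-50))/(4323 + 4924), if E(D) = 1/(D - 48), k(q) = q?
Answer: -5101/943194 ≈ -0.0054082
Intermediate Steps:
E(D) = 1/(-48 + D)
(E(X) + k(-50))/(4323 + 4924) = (1/(-48 - 54) - 50)/(4323 + 4924) = (1/(-102) - 50)/9247 = (-1/102 - 50)*(1/9247) = -5101/102*1/9247 = -5101/943194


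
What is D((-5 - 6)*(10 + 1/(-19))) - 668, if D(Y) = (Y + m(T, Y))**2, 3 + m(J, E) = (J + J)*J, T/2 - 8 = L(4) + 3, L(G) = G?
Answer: 1027858948/361 ≈ 2.8473e+6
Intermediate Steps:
T = 30 (T = 16 + 2*(4 + 3) = 16 + 2*7 = 16 + 14 = 30)
m(J, E) = -3 + 2*J**2 (m(J, E) = -3 + (J + J)*J = -3 + (2*J)*J = -3 + 2*J**2)
D(Y) = (1797 + Y)**2 (D(Y) = (Y + (-3 + 2*30**2))**2 = (Y + (-3 + 2*900))**2 = (Y + (-3 + 1800))**2 = (Y + 1797)**2 = (1797 + Y)**2)
D((-5 - 6)*(10 + 1/(-19))) - 668 = (1797 + (-5 - 6)*(10 + 1/(-19)))**2 - 668 = (1797 - 11*(10 - 1/19))**2 - 668 = (1797 - 11*189/19)**2 - 668 = (1797 - 2079/19)**2 - 668 = (32064/19)**2 - 668 = 1028100096/361 - 668 = 1027858948/361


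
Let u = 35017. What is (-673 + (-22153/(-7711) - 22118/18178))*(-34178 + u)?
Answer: -39476057563061/70085279 ≈ -5.6326e+5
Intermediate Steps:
(-673 + (-22153/(-7711) - 22118/18178))*(-34178 + u) = (-673 + (-22153/(-7711) - 22118/18178))*(-34178 + 35017) = (-673 + (-22153*(-1/7711) - 22118*1/18178))*839 = (-673 + (22153/7711 - 11059/9089))*839 = (-673 + 116072668/70085279)*839 = -47051320099/70085279*839 = -39476057563061/70085279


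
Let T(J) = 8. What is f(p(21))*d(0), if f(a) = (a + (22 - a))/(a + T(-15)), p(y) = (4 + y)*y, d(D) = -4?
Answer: -88/533 ≈ -0.16510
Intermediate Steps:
p(y) = y*(4 + y)
f(a) = 22/(8 + a) (f(a) = (a + (22 - a))/(a + 8) = 22/(8 + a))
f(p(21))*d(0) = (22/(8 + 21*(4 + 21)))*(-4) = (22/(8 + 21*25))*(-4) = (22/(8 + 525))*(-4) = (22/533)*(-4) = -88/533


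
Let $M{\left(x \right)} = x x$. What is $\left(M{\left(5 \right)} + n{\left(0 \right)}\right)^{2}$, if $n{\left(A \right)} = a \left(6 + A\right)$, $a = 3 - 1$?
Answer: $1369$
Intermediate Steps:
$a = 2$
$n{\left(A \right)} = 12 + 2 A$ ($n{\left(A \right)} = 2 \left(6 + A\right) = 12 + 2 A$)
$M{\left(x \right)} = x^{2}$
$\left(M{\left(5 \right)} + n{\left(0 \right)}\right)^{2} = \left(5^{2} + \left(12 + 2 \cdot 0\right)\right)^{2} = \left(25 + \left(12 + 0\right)\right)^{2} = \left(25 + 12\right)^{2} = 37^{2} = 1369$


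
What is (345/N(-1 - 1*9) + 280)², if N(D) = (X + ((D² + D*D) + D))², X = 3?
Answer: 108786255904225/1387488001 ≈ 78405.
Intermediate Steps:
N(D) = (3 + D + 2*D²)² (N(D) = (3 + ((D² + D*D) + D))² = (3 + ((D² + D²) + D))² = (3 + (2*D² + D))² = (3 + (D + 2*D²))² = (3 + D + 2*D²)²)
(345/N(-1 - 1*9) + 280)² = (345/((3 + (-1 - 1*9) + 2*(-1 - 1*9)²)²) + 280)² = (345/((3 + (-1 - 9) + 2*(-1 - 9)²)²) + 280)² = (345/((3 - 10 + 2*(-10)²)²) + 280)² = (345/((3 - 10 + 2*100)²) + 280)² = (345/((3 - 10 + 200)²) + 280)² = (345/(193²) + 280)² = (345/37249 + 280)² = (10430065/37249)² = 108786255904225/1387488001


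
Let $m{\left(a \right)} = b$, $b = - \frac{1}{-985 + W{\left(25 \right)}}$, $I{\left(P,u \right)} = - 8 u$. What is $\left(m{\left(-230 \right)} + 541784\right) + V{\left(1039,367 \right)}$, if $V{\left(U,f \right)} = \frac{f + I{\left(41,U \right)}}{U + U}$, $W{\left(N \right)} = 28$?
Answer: $\frac{1077408983177}{1988646} \approx 5.4178 \cdot 10^{5}$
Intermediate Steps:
$V{\left(U,f \right)} = \frac{f - 8 U}{2 U}$ ($V{\left(U,f \right)} = \frac{f - 8 U}{U + U} = \frac{f - 8 U}{2 U}$)
$b = \frac{1}{957}$ ($b = - \frac{1}{-985 + 28} = - \frac{1}{-957} = \left(-1\right) \left(- \frac{1}{957}\right) = \frac{1}{957} \approx 0.0010449$)
$m{\left(a \right)} = \frac{1}{957}$
$\left(m{\left(-230 \right)} + 541784\right) + V{\left(1039,367 \right)} = \left(\frac{1}{957} + 541784\right) - \left(4 - \frac{367}{2 \cdot 1039}\right) = \frac{518487289}{957} - \left(4 - \frac{367}{2078}\right) = \frac{518487289}{957} + \left(-4 + \frac{367}{2078}\right) = \frac{518487289}{957} - \frac{7945}{2078} = \frac{1077408983177}{1988646}$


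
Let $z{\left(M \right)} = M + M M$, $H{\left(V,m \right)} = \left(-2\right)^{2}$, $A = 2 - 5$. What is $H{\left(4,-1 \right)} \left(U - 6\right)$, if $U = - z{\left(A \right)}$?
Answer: $-48$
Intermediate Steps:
$A = -3$
$H{\left(V,m \right)} = 4$
$z{\left(M \right)} = M + M^{2}$
$U = -6$ ($U = - \left(-3\right) \left(1 - 3\right) = - \left(-3\right) \left(-2\right) = \left(-1\right) 6 = -6$)
$H{\left(4,-1 \right)} \left(U - 6\right) = 4 \left(-6 - 6\right) = 4 \left(-12\right) = -48$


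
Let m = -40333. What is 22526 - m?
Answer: 62859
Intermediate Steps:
22526 - m = 22526 - 1*(-40333) = 22526 + 40333 = 62859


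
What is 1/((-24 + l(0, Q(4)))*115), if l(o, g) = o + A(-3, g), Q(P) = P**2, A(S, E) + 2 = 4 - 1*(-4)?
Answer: -1/2070 ≈ -0.00048309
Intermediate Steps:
A(S, E) = 6 (A(S, E) = -2 + (4 - 1*(-4)) = -2 + (4 + 4) = -2 + 8 = 6)
l(o, g) = 6 + o (l(o, g) = o + 6 = 6 + o)
1/((-24 + l(0, Q(4)))*115) = 1/((-24 + (6 + 0))*115) = 1/((-24 + 6)*115) = 1/(-18*115) = 1/(-2070) = -1/2070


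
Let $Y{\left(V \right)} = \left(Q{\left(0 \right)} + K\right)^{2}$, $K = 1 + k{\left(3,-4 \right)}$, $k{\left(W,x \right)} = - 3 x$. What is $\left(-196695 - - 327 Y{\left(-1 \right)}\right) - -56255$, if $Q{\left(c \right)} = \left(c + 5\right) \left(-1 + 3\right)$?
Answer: $32543$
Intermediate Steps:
$K = 13$ ($K = 1 - -12 = 1 + 12 = 13$)
$Q{\left(c \right)} = 10 + 2 c$ ($Q{\left(c \right)} = \left(5 + c\right) 2 = 10 + 2 c$)
$Y{\left(V \right)} = 529$ ($Y{\left(V \right)} = \left(\left(10 + 2 \cdot 0\right) + 13\right)^{2} = \left(\left(10 + 0\right) + 13\right)^{2} = \left(10 + 13\right)^{2} = 23^{2} = 529$)
$\left(-196695 - - 327 Y{\left(-1 \right)}\right) - -56255 = \left(-196695 - \left(-327\right) 529\right) - -56255 = \left(-196695 - -172983\right) + 56255 = \left(-196695 + 172983\right) + 56255 = -23712 + 56255 = 32543$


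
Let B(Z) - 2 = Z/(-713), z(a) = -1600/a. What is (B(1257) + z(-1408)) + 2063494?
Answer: 32367988427/15686 ≈ 2.0635e+6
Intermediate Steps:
B(Z) = 2 - Z/713 (B(Z) = 2 + Z/(-713) = 2 + Z*(-1/713) = 2 - Z/713)
(B(1257) + z(-1408)) + 2063494 = ((2 - 1/713*1257) - 1600/(-1408)) + 2063494 = ((2 - 1257/713) - 1600*(-1/1408)) + 2063494 = (169/713 + 25/22) + 2063494 = 21543/15686 + 2063494 = 32367988427/15686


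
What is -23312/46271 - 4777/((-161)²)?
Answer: -825306919/1199390591 ≈ -0.68811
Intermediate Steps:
-23312/46271 - 4777/((-161)²) = -23312*1/46271 - 4777/25921 = -23312/46271 - 4777*1/25921 = -23312/46271 - 4777/25921 = -825306919/1199390591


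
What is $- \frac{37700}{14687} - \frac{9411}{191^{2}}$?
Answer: $- \frac{1513553057}{535796447} \approx -2.8249$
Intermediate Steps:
$- \frac{37700}{14687} - \frac{9411}{191^{2}} = \left(-37700\right) \frac{1}{14687} - \frac{9411}{36481} = - \frac{37700}{14687} - \frac{9411}{36481} = - \frac{1513553057}{535796447}$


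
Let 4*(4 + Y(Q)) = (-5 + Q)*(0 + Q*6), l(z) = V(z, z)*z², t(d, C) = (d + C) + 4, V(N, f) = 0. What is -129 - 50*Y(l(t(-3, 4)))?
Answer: 71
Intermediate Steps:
t(d, C) = 4 + C + d (t(d, C) = (C + d) + 4 = 4 + C + d)
l(z) = 0 (l(z) = 0*z² = 0)
Y(Q) = -4 + 3*Q*(-5 + Q)/2 (Y(Q) = -4 + ((-5 + Q)*(0 + Q*6))/4 = -4 + ((-5 + Q)*(0 + 6*Q))/4 = -4 + ((-5 + Q)*(6*Q))/4 = -4 + (6*Q*(-5 + Q))/4 = -4 + 3*Q*(-5 + Q)/2)
-129 - 50*Y(l(t(-3, 4))) = -129 - 50*(-4 - 15/2*0 + (3/2)*0²) = -129 - 50*(-4 + 0 + (3/2)*0) = -129 - 50*(-4 + 0 + 0) = -129 - 50*(-4) = -129 + 200 = 71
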